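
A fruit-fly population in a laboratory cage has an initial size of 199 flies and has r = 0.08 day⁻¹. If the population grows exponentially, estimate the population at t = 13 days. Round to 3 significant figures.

563 flies

N(t) = N₀·e^(rt) = 199 × e^(0.08×13) = 199 × e^1.04.
e^1.04 ≈ 2.8292, so N ≈ 199 × 2.8292 = 563.014.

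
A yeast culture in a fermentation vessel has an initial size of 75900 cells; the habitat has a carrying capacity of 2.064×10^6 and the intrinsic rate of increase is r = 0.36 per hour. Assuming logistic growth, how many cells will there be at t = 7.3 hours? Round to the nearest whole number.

713747 cells

A = (K − N₀)/N₀ = (2.064×10^6 − 75900)/75900 = 26.194.
N(t) = K/(1 + A·e^(−rt)) = 2.064×10^6/(1 + 26.194×e^(−0.36×7.3)).
e^(−2.628) = 0.072223; denominator = 1 + 26.194×0.072223 = 2.8918.
N = 2.064×10^6/2.8918 = 713747.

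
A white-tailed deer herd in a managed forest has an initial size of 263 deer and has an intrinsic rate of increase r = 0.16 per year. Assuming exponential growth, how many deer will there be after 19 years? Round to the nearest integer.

5498 deer

N(t) = N₀·e^(rt) = 263 × e^(0.16×19) = 263 × e^3.04.
e^3.04 ≈ 20.905, so N ≈ 263 × 20.905 = 5498.08.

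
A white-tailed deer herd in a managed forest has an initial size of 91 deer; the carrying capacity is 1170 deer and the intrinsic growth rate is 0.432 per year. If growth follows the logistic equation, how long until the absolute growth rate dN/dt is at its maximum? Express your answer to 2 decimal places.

5.72 years

Logistic growth is fastest at N = K/2 = 585.
A = (K − N₀)/N₀ = 11.857. Set K/(1 + A·e^(−rt)) = K/2 → A·e^(−rt) = 1.
e^(−0.432t) = 1/11.857 = 0.0843373, so t = ln(11.857)/0.432 = 2.4729/0.432 = 5.7244.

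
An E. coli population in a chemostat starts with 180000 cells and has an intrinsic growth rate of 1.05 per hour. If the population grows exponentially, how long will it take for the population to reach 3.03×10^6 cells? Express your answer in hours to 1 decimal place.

Set N₀·e^(rt) = 3.03×10^6: e^(1.05·t) = 3.03×10^6/180000 = 16.833.
1.05·t = ln(16.833) = 2.8234, so t = 2.8234/1.05 = 2.6889.

2.7 hours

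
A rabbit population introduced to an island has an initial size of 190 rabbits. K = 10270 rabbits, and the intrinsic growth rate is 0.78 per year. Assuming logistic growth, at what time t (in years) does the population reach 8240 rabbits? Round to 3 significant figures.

A = (K − N₀)/N₀ = (10270 − 190)/190 = 53.053.
Solve 10270/(1 + 53.053·e^(−0.78t)) = 8240: 1 + 53.053·e^(−0.78t) = 1.2464, so e^(−0.78t) = 0.00464368.
−0.78·t = ln(0.00464368) = -5.3722, so t = 5.3722/0.78 = 6.8875.

6.89 years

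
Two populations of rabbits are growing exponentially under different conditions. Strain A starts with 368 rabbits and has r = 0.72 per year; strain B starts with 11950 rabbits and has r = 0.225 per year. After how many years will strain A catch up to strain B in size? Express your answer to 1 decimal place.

7.0 years

Set 368·e^(0.72t) = 11950·e^(0.225t).
e^((0.72 − 0.225)t) = 11950/368 → e^(0.495·t) = 32.473.
0.495·t = ln(32.473) = 3.4804, so t = 3.4804/0.495 = 7.0311.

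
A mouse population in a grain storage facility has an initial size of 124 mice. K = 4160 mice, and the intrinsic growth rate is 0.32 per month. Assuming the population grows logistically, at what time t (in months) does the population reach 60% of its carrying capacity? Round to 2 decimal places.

12.15 months

A = (K − N₀)/N₀ = (4160 − 124)/124 = 32.548.
Solve 4160/(1 + 32.548·e^(−0.32t)) = 2496: 1 + 32.548·e^(−0.32t) = 1.6667, so e^(−0.32t) = 0.0204823.
−0.32·t = ln(0.0204823) = -3.8882, so t = 3.8882/0.32 = 12.151.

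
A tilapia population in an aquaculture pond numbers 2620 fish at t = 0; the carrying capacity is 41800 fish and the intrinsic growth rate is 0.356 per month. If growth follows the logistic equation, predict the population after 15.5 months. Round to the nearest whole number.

A = (K − N₀)/N₀ = (41800 − 2620)/2620 = 14.954.
N(t) = K/(1 + A·e^(−rt)) = 41800/(1 + 14.954×e^(−0.356×15.5)).
e^(−5.518) = 0.0040139; denominator = 1 + 14.954×0.0040139 = 1.06.
N = 41800/1.06 = 39433.1.

39433 fish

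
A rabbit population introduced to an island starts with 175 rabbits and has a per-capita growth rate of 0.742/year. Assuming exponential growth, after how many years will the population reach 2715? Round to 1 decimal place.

3.7 years

Set N₀·e^(rt) = 2715: e^(0.742·t) = 2715/175 = 15.514.
0.742·t = ln(15.514) = 2.7418, so t = 2.7418/0.742 = 3.6951.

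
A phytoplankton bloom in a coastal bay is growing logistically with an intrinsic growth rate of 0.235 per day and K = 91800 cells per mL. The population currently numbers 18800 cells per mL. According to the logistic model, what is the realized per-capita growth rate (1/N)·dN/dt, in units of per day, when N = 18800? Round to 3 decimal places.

(1/N)·dN/dt = r(1 − N/K) = 0.235 × (1 − 18800/91800).
= 0.235 × 0.79521 = 0.18687.

0.187 per day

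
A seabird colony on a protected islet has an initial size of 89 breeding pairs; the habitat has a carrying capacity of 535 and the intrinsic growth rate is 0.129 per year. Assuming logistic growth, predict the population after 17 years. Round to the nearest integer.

343 breeding pairs

A = (K − N₀)/N₀ = (535 − 89)/89 = 5.0112.
N(t) = K/(1 + A·e^(−rt)) = 535/(1 + 5.0112×e^(−0.129×17)).
e^(−2.193) = 0.11158; denominator = 1 + 5.0112×0.11158 = 1.5592.
N = 535/1.5592 = 343.133.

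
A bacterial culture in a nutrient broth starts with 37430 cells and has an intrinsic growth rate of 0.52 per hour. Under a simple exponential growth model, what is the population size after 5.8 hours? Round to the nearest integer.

763927 cells

N(t) = N₀·e^(rt) = 37430 × e^(0.52×5.8) = 37430 × e^3.016.
e^3.016 ≈ 20.409, so N ≈ 37430 × 20.409 = 763927.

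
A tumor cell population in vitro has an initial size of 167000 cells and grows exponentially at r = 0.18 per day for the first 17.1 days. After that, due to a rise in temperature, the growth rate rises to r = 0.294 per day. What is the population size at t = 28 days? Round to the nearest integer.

89374779 cells

Phase 1: N(17.1) = 167000·e^(0.18×17.1) = 167000·e^3.078 = 3.626393×10^6.
Phase 2 runs for 28 − 17.1 = 10.9 days at r = 0.294.
N(28) = 3.626393×10^6·e^(0.294×10.9) = 3.626393×10^6·e^3.205 = 8.937478×10^7.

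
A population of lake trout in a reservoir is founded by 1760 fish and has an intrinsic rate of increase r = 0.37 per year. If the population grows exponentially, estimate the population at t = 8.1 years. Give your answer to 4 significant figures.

35240 fish

N(t) = N₀·e^(rt) = 1760 × e^(0.37×8.1) = 1760 × e^2.997.
e^2.997 ≈ 20.025, so N ≈ 1760 × 20.025 = 35244.7.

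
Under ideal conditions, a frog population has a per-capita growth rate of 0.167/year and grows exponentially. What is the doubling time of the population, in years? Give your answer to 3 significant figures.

4.15 years

Doubling time t_d = ln(2)/r = 0.6931/0.167 = 4.1506.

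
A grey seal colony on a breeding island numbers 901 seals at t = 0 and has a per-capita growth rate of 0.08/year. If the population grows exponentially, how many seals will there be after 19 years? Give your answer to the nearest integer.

4120 seals

N(t) = N₀·e^(rt) = 901 × e^(0.08×19) = 901 × e^1.52.
e^1.52 ≈ 4.5722, so N ≈ 901 × 4.5722 = 4119.57.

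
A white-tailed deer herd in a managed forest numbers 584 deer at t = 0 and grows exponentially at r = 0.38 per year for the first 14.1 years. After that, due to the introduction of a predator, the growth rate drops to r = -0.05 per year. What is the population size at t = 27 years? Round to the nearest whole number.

Phase 1: N(14.1) = 584·e^(0.38×14.1) = 584·e^5.358 = 123983.
Phase 2 runs for 27 − 14.1 = 12.9 years at r = -0.05.
N(27) = 123983·e^(-0.05×12.9) = 123983·e^-0.645 = 65049.3.

65049 deer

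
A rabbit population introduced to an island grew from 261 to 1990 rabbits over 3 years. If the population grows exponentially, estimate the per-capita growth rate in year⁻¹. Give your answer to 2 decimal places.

0.68 per year

From N(t) = N₀·e^(rt): e^(r·3) = 1990/261 = 7.6245.
r·3 = ln(7.6245) = 2.0314, so r = 2.0314/3 = 0.67712.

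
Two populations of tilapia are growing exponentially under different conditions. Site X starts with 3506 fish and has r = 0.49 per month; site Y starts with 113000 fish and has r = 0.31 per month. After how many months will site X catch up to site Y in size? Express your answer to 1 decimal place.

19.3 months

Set 3506·e^(0.49t) = 113000·e^(0.31t).
e^((0.49 − 0.31)t) = 113000/3506 → e^(0.18·t) = 32.23.
0.18·t = ln(32.23) = 3.4729, so t = 3.4729/0.18 = 19.294.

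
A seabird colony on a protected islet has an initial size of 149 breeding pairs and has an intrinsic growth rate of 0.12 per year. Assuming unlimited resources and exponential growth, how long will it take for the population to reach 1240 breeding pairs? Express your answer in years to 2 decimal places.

Set N₀·e^(rt) = 1240: e^(0.12·t) = 1240/149 = 8.3221.
0.12·t = ln(8.3221) = 2.1189, so t = 2.1189/0.12 = 17.658.

17.66 years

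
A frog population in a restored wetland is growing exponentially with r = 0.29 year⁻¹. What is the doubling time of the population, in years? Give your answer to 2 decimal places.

2.39 years

Doubling time t_d = ln(2)/r = 0.6931/0.29 = 2.3902.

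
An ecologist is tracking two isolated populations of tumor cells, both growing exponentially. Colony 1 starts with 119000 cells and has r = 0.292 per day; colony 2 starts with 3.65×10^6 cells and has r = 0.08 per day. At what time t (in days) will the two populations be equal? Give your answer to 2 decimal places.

Set 119000·e^(0.292t) = 3.65×10^6·e^(0.08t).
e^((0.292 − 0.08)t) = 3.65×10^6/119000 → e^(0.212·t) = 30.672.
0.212·t = ln(30.672) = 3.4234, so t = 3.4234/0.212 = 16.148.

16.15 days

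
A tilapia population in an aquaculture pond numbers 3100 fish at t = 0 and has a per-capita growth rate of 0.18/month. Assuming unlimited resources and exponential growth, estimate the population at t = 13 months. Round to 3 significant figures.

N(t) = N₀·e^(rt) = 3100 × e^(0.18×13) = 3100 × e^2.34.
e^2.34 ≈ 10.381, so N ≈ 3100 × 10.381 = 32181.8.

32200 fish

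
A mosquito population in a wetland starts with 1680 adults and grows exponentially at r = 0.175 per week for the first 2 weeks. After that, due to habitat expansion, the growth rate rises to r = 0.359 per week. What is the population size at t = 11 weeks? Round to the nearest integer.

Phase 1: N(2) = 1680·e^(0.175×2) = 1680·e^0.35 = 2384.03.
Phase 2 runs for 11 − 2 = 9 weeks at r = 0.359.
N(11) = 2384.03·e^(0.359×9) = 2384.03·e^3.231 = 60327.8.

60328 adults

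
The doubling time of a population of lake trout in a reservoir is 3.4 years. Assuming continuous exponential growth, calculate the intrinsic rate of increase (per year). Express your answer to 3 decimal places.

r = ln(2)/t_d = 0.6931/3.4 = 0.20387.

0.204 per year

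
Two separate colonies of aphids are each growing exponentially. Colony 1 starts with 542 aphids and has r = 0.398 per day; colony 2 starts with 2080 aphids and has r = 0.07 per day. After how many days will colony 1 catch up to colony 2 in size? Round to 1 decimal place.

Set 542·e^(0.398t) = 2080·e^(0.07t).
e^((0.398 − 0.07)t) = 2080/542 → e^(0.328·t) = 3.8376.
0.328·t = ln(3.8376) = 1.3449, so t = 1.3449/0.328 = 4.1002.

4.1 days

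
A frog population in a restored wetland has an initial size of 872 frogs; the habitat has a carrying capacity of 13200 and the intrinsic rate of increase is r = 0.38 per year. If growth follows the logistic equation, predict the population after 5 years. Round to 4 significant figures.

A = (K − N₀)/N₀ = (13200 − 872)/872 = 14.138.
N(t) = K/(1 + A·e^(−rt)) = 13200/(1 + 14.138×e^(−0.38×5)).
e^(−1.9) = 0.14957; denominator = 1 + 14.138×0.14957 = 3.1145.
N = 13200/3.1145 = 4238.18.

4238 frogs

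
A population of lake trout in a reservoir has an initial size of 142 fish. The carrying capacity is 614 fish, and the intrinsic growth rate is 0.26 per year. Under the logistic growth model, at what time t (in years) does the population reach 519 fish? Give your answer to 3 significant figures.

11.2 years

A = (K − N₀)/N₀ = (614 − 142)/142 = 3.3239.
Solve 614/(1 + 3.3239·e^(−0.26t)) = 519: 1 + 3.3239·e^(−0.26t) = 1.183, so e^(−0.26t) = 0.0550684.
−0.26·t = ln(0.0550684) = -2.8992, so t = 2.8992/0.26 = 11.151.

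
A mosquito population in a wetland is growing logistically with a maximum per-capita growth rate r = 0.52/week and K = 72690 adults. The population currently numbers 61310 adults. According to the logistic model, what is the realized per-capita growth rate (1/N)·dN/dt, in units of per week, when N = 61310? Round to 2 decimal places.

0.08 per week

(1/N)·dN/dt = r(1 − N/K) = 0.52 × (1 − 61310/72690).
= 0.52 × 0.15656 = 0.081409.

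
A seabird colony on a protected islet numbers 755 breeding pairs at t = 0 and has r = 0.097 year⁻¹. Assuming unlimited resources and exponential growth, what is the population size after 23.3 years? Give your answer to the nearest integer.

N(t) = N₀·e^(rt) = 755 × e^(0.097×23.3) = 755 × e^2.26.
e^2.26 ≈ 9.584, so N ≈ 755 × 9.584 = 7235.96.

7236 breeding pairs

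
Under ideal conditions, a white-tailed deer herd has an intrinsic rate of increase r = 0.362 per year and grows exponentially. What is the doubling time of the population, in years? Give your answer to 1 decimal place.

Doubling time t_d = ln(2)/r = 0.6931/0.362 = 1.9148.

1.9 years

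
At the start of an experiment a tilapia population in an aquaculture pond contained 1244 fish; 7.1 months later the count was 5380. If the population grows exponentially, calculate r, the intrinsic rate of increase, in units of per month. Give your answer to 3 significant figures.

0.206 per month

From N(t) = N₀·e^(rt): e^(r·7.1) = 5380/1244 = 4.3248.
r·7.1 = ln(4.3248) = 1.4644, so r = 1.4644/7.1 = 0.20625.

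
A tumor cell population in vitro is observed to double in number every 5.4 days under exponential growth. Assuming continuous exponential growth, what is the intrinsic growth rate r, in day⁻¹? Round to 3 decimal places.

r = ln(2)/t_d = 0.6931/5.4 = 0.12836.

0.128 per day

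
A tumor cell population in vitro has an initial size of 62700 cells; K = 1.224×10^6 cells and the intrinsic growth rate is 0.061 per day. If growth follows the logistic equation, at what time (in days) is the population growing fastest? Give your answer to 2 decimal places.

Logistic growth is fastest at N = K/2 = 612000.
A = (K − N₀)/N₀ = 18.522. Set K/(1 + A·e^(−rt)) = K/2 → A·e^(−rt) = 1.
e^(−0.061t) = 1/18.522 = 0.0539912, so t = ln(18.522)/0.061 = 2.9189/0.061 = 47.851.

47.85 days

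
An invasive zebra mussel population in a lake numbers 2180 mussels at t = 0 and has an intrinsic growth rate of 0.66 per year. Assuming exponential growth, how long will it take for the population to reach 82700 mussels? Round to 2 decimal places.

Set N₀·e^(rt) = 82700: e^(0.66·t) = 82700/2180 = 37.936.
0.66·t = ln(37.936) = 3.6359, so t = 3.6359/0.66 = 5.5089.

5.51 years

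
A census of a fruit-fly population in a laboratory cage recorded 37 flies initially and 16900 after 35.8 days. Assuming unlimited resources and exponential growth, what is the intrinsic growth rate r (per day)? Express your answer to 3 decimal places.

From N(t) = N₀·e^(rt): e^(r·35.8) = 16900/37 = 456.76.
r·35.8 = ln(456.76) = 6.1242, so r = 6.1242/35.8 = 0.17107.

0.171 per day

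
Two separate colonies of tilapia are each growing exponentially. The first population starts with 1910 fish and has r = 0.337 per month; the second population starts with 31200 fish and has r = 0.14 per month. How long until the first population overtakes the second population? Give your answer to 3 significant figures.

Set 1910·e^(0.337t) = 31200·e^(0.14t).
e^((0.337 − 0.14)t) = 31200/1910 → e^(0.197·t) = 16.335.
0.197·t = ln(16.335) = 2.7933, so t = 2.7933/0.197 = 14.179.

14.2 months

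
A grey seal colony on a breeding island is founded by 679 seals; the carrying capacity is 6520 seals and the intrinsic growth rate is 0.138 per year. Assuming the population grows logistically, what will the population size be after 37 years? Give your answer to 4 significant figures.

6197 seals

A = (K − N₀)/N₀ = (6520 − 679)/679 = 8.6024.
N(t) = K/(1 + A·e^(−rt)) = 6520/(1 + 8.6024×e^(−0.138×37)).
e^(−5.106) = 0.0060603; denominator = 1 + 8.6024×0.0060603 = 1.0521.
N = 6520/1.0521 = 6196.94.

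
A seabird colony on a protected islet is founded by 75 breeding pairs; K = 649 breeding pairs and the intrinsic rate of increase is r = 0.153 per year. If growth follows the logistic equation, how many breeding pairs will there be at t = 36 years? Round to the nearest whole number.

629 breeding pairs

A = (K − N₀)/N₀ = (649 − 75)/75 = 7.6533.
N(t) = K/(1 + A·e^(−rt)) = 649/(1 + 7.6533×e^(−0.153×36)).
e^(−5.508) = 0.0040542; denominator = 1 + 7.6533×0.0040542 = 1.031.
N = 649/1.031 = 629.469.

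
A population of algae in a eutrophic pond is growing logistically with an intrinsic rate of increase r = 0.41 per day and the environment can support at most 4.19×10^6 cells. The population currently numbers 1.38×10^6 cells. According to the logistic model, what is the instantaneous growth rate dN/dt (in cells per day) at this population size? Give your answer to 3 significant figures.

dN/dt = rN(1 − N/K) = 0.41 × 1.38×10^6 × (1 − 1.38×10^6/4.19×10^6).
1 − 1.38×10^6/4.19×10^6 = 0.67064; dN/dt = 0.41 × 1.38×10^6 × 0.67064 = 3.79451×10^5.

379000 cells per day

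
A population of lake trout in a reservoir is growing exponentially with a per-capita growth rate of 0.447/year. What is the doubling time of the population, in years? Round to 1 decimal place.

1.6 years

Doubling time t_d = ln(2)/r = 0.6931/0.447 = 1.5507.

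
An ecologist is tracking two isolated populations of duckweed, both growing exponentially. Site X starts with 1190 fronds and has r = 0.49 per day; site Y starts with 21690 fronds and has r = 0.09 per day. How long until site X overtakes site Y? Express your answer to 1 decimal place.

7.3 days

Set 1190·e^(0.49t) = 21690·e^(0.09t).
e^((0.49 − 0.09)t) = 21690/1190 → e^(0.4·t) = 18.227.
0.4·t = ln(18.227) = 2.9029, so t = 2.9029/0.4 = 7.2572.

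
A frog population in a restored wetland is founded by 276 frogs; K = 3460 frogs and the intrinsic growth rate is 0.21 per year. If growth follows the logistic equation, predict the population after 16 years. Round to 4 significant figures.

A = (K − N₀)/N₀ = (3460 − 276)/276 = 11.536.
N(t) = K/(1 + A·e^(−rt)) = 3460/(1 + 11.536×e^(−0.21×16)).
e^(−3.36) = 0.034735; denominator = 1 + 11.536×0.034735 = 1.4007.
N = 3460/1.4007 = 2470.17.

2470 frogs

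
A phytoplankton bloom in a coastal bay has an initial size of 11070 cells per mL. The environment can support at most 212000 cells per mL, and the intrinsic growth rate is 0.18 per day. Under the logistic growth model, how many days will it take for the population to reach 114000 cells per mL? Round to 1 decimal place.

16.9 days

A = (K − N₀)/N₀ = (212000 − 11070)/11070 = 18.151.
Solve 212000/(1 + 18.151·e^(−0.18t)) = 114000: 1 + 18.151·e^(−0.18t) = 1.8596, so e^(−0.18t) = 0.0473613.
−0.18·t = ln(0.0473613) = -3.0499, so t = 3.0499/0.18 = 16.944.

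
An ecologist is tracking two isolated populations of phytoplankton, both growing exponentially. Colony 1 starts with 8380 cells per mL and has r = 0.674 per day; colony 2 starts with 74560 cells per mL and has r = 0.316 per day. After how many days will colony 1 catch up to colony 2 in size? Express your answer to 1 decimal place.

6.1 days

Set 8380·e^(0.674t) = 74560·e^(0.316t).
e^((0.674 − 0.316)t) = 74560/8380 → e^(0.358·t) = 8.8974.
0.358·t = ln(8.8974) = 2.1858, so t = 2.1858/0.358 = 6.1055.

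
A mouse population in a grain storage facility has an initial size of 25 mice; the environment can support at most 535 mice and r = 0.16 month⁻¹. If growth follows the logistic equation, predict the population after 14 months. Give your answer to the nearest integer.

169 mice

A = (K − N₀)/N₀ = (535 − 25)/25 = 20.4.
N(t) = K/(1 + A·e^(−rt)) = 535/(1 + 20.4×e^(−0.16×14)).
e^(−2.24) = 0.10646; denominator = 1 + 20.4×0.10646 = 3.1718.
N = 535/3.1718 = 168.676.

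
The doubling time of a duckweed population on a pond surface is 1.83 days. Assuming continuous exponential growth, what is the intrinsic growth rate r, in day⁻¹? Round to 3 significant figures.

0.379 per day

r = ln(2)/t_d = 0.6931/1.83 = 0.37877.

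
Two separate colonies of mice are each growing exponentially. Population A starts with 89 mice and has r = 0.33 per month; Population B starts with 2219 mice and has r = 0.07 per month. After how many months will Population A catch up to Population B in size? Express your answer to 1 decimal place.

12.4 months

Set 89·e^(0.33t) = 2219·e^(0.07t).
e^((0.33 − 0.07)t) = 2219/89 → e^(0.26·t) = 24.933.
0.26·t = ln(24.933) = 3.2162, so t = 3.2162/0.26 = 12.37.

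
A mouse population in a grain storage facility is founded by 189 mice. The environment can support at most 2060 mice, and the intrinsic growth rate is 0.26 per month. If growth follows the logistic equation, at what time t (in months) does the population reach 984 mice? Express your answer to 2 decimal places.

A = (K − N₀)/N₀ = (2060 − 189)/189 = 9.8995.
Solve 2060/(1 + 9.8995·e^(−0.26t)) = 984: 1 + 9.8995·e^(−0.26t) = 2.0935, so e^(−0.26t) = 0.11046.
−0.26·t = ln(0.11046) = -2.2031, so t = 2.2031/0.26 = 8.4735.

8.47 months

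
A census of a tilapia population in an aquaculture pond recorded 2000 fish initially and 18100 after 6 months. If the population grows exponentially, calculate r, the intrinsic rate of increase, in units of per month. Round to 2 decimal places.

0.37 per month

From N(t) = N₀·e^(rt): e^(r·6) = 18100/2000 = 9.05.
r·6 = ln(9.05) = 2.2028, so r = 2.2028/6 = 0.36713.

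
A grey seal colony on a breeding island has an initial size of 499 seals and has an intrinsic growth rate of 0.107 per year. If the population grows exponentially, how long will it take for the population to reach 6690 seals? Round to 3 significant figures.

Set N₀·e^(rt) = 6690: e^(0.107·t) = 6690/499 = 13.407.
0.107·t = ln(13.407) = 2.5958, so t = 2.5958/0.107 = 24.259.

24.3 years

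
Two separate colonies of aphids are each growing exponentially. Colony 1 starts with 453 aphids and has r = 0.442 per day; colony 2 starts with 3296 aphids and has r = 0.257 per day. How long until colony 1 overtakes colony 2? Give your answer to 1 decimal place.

Set 453·e^(0.442t) = 3296·e^(0.257t).
e^((0.442 − 0.257)t) = 3296/453 → e^(0.185·t) = 7.2759.
0.185·t = ln(7.2759) = 1.9846, so t = 1.9846/0.185 = 10.727.

10.7 days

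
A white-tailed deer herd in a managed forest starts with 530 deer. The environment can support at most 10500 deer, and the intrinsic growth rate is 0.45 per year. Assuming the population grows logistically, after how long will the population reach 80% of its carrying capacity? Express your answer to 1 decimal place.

9.6 years

A = (K − N₀)/N₀ = (10500 − 530)/530 = 18.811.
Solve 10500/(1 + 18.811·e^(−0.45t)) = 8400: 1 + 18.811·e^(−0.45t) = 1.25, so e^(−0.45t) = 0.0132899.
−0.45·t = ln(0.0132899) = -4.3208, so t = 4.3208/0.45 = 9.6017.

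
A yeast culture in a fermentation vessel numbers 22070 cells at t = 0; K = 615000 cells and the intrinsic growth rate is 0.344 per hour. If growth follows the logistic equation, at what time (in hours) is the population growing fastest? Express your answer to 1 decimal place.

Logistic growth is fastest at N = K/2 = 307500.
A = (K − N₀)/N₀ = 26.866. Set K/(1 + A·e^(−rt)) = K/2 → A·e^(−rt) = 1.
e^(−0.344t) = 1/26.866 = 0.0372219, so t = ln(26.866)/0.344 = 3.2909/0.344 = 9.5664.

9.6 hours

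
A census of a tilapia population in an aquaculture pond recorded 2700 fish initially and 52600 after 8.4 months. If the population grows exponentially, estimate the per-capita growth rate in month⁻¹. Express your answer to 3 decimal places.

0.354 per month

From N(t) = N₀·e^(rt): e^(r·8.4) = 52600/2700 = 19.481.
r·8.4 = ln(19.481) = 2.9695, so r = 2.9695/8.4 = 0.35351.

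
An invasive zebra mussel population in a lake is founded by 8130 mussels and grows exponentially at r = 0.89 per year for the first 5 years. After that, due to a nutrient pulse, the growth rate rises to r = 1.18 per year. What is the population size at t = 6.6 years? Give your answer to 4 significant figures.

4599000 mussels

Phase 1: N(5) = 8130·e^(0.89×5) = 8130·e^4.45 = 696147.
Phase 2 runs for 6.6 − 5 = 1.6 years at r = 1.18.
N(6.6) = 696147·e^(1.18×1.6) = 696147·e^1.888 = 4.598847×10^6.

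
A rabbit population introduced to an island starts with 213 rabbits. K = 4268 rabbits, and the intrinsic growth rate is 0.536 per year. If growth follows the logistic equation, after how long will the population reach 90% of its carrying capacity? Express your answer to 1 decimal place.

9.6 years

A = (K − N₀)/N₀ = (4268 − 213)/213 = 19.038.
Solve 4268/(1 + 19.038·e^(−0.536t)) = 3841.2: 1 + 19.038·e^(−0.536t) = 1.1111, so e^(−0.536t) = 0.00583642.
−0.536·t = ln(0.00583642) = -5.1436, so t = 5.1436/0.536 = 9.5963.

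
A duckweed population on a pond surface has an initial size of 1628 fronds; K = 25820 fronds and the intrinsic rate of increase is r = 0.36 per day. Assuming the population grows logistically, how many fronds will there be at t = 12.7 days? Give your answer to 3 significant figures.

22400 fronds

A = (K − N₀)/N₀ = (25820 − 1628)/1628 = 14.86.
N(t) = K/(1 + A·e^(−rt)) = 25820/(1 + 14.86×e^(−0.36×12.7)).
e^(−4.572) = 0.010337; denominator = 1 + 14.86×0.010337 = 1.1536.
N = 25820/1.1536 = 22381.9.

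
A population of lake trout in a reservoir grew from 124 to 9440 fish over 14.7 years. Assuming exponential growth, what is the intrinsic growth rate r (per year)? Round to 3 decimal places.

From N(t) = N₀·e^(rt): e^(r·14.7) = 9440/124 = 76.129.
r·14.7 = ln(76.129) = 4.3324, so r = 4.3324/14.7 = 0.29472.

0.295 per year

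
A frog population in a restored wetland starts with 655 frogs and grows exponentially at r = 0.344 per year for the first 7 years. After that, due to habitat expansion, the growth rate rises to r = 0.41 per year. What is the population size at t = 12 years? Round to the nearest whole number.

56536 frogs

Phase 1: N(7) = 655·e^(0.344×7) = 655·e^2.408 = 7278.17.
Phase 2 runs for 12 − 7 = 5 years at r = 0.41.
N(12) = 7278.17·e^(0.41×5) = 7278.17·e^2.05 = 56536.1.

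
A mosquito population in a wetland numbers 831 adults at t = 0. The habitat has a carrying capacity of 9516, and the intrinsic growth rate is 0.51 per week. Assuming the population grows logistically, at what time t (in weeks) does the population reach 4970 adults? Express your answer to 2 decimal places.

4.78 weeks

A = (K − N₀)/N₀ = (9516 − 831)/831 = 10.451.
Solve 9516/(1 + 10.451·e^(−0.51t)) = 4970: 1 + 10.451·e^(−0.51t) = 1.9147, so e^(−0.51t) = 0.0875194.
−0.51·t = ln(0.0875194) = -2.4359, so t = 2.4359/0.51 = 4.7763.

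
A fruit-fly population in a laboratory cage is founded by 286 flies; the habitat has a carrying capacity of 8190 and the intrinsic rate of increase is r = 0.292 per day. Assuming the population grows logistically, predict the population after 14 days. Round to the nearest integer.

5596 flies

A = (K − N₀)/N₀ = (8190 − 286)/286 = 27.636.
N(t) = K/(1 + A·e^(−rt)) = 8190/(1 + 27.636×e^(−0.292×14)).
e^(−4.088) = 0.016773; denominator = 1 + 27.636×0.016773 = 1.4635.
N = 8190/1.4635 = 5596.03.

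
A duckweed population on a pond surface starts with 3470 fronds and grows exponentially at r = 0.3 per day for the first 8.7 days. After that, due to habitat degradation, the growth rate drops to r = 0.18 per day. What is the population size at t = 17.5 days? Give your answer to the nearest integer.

Phase 1: N(8.7) = 3470·e^(0.3×8.7) = 3470·e^2.61 = 47188.7.
Phase 2 runs for 17.5 − 8.7 = 8.8 days at r = 0.18.
N(17.5) = 47188.7·e^(0.18×8.8) = 47188.7·e^1.584 = 230017.

230017 fronds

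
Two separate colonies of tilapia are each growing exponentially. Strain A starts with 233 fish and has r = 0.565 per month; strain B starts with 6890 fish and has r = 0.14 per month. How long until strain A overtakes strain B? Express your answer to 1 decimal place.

8.0 months

Set 233·e^(0.565t) = 6890·e^(0.14t).
e^((0.565 − 0.14)t) = 6890/233 → e^(0.425·t) = 29.571.
0.425·t = ln(29.571) = 3.3868, so t = 3.3868/0.425 = 7.9689.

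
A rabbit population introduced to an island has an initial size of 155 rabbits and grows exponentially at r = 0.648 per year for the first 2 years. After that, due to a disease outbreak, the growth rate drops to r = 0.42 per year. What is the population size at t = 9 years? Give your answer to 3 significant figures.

Phase 1: N(2) = 155·e^(0.648×2) = 155·e^1.296 = 566.471.
Phase 2 runs for 9 − 2 = 7 years at r = 0.42.
N(9) = 566.471·e^(0.42×7) = 566.471·e^2.94 = 10715.3.

10700 rabbits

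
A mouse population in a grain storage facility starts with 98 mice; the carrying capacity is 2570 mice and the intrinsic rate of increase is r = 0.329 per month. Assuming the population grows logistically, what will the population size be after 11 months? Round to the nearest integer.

A = (K − N₀)/N₀ = (2570 − 98)/98 = 25.224.
N(t) = K/(1 + A·e^(−rt)) = 2570/(1 + 25.224×e^(−0.329×11)).
e^(−3.619) = 0.026809; denominator = 1 + 25.224×0.026809 = 1.6763.
N = 2570/1.6763 = 1533.18.

1533 mice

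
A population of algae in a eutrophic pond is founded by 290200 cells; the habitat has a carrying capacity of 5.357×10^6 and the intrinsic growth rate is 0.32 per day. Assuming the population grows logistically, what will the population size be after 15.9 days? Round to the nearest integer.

4836006 cells

A = (K − N₀)/N₀ = (5.357×10^6 − 290200)/290200 = 17.46.
N(t) = K/(1 + A·e^(−rt)) = 5.357×10^6/(1 + 17.46×e^(−0.32×15.9)).
e^(−5.088) = 0.0061703; denominator = 1 + 17.46×0.0061703 = 1.1077.
N = 5.357×10^6/1.1077 = 4.836006×10^6.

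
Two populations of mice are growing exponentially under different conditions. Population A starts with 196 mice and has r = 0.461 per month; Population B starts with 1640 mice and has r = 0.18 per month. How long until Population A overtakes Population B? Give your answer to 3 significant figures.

7.56 months

Set 196·e^(0.461t) = 1640·e^(0.18t).
e^((0.461 − 0.18)t) = 1640/196 → e^(0.281·t) = 8.3673.
0.281·t = ln(8.3673) = 2.1243, so t = 2.1243/0.281 = 7.5599.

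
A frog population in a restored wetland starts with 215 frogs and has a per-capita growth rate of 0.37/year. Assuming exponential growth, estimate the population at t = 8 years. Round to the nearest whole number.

4149 frogs

N(t) = N₀·e^(rt) = 215 × e^(0.37×8) = 215 × e^2.96.
e^2.96 ≈ 19.298, so N ≈ 215 × 19.298 = 4149.06.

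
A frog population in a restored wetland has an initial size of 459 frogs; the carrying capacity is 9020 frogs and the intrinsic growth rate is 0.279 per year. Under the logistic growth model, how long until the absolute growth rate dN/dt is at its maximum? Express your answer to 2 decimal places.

Logistic growth is fastest at N = K/2 = 4510.
A = (K − N₀)/N₀ = 18.651. Set K/(1 + A·e^(−rt)) = K/2 → A·e^(−rt) = 1.
e^(−0.279t) = 1/18.651 = 0.0536152, so t = ln(18.651)/0.279 = 2.9259/0.279 = 10.487.

10.49 years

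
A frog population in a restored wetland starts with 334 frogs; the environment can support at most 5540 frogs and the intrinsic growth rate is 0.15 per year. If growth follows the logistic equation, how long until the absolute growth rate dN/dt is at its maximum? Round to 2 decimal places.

18.31 years

Logistic growth is fastest at N = K/2 = 2770.
A = (K − N₀)/N₀ = 15.587. Set K/(1 + A·e^(−rt)) = K/2 → A·e^(−rt) = 1.
e^(−0.15t) = 1/15.587 = 0.0641567, so t = ln(15.587)/0.15 = 2.7464/0.15 = 18.31.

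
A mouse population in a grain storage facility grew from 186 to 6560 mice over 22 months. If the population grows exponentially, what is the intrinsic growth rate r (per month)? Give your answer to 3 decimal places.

0.162 per month

From N(t) = N₀·e^(rt): e^(r·22) = 6560/186 = 35.269.
r·22 = ln(35.269) = 3.563, so r = 3.563/22 = 0.16195.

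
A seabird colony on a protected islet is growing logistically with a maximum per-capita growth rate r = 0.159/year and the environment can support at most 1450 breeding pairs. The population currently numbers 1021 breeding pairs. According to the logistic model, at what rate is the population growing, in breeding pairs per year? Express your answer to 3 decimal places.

48.030 breeding pairs per year

dN/dt = rN(1 − N/K) = 0.159 × 1021 × (1 − 1021/1450).
1 − 1021/1450 = 0.29586; dN/dt = 0.159 × 1021 × 0.29586 = 48.03.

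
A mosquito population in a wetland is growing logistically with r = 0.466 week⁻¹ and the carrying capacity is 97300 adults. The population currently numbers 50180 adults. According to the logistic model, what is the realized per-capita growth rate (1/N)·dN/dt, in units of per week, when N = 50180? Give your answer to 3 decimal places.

0.226 per week

(1/N)·dN/dt = r(1 − N/K) = 0.466 × (1 − 50180/97300).
= 0.466 × 0.48428 = 0.22567.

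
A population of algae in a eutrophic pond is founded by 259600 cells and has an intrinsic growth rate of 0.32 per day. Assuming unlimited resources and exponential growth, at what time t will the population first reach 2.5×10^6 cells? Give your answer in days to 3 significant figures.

Set N₀·e^(rt) = 2.5×10^6: e^(0.32·t) = 2.5×10^6/259600 = 9.6302.
0.32·t = ln(9.6302) = 2.2649, so t = 2.2649/0.32 = 7.0778.

7.08 days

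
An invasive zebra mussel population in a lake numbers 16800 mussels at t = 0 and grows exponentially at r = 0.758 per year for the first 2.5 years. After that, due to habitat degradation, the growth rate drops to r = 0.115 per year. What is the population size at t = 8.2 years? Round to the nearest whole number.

215267 mussels

Phase 1: N(2.5) = 16800·e^(0.758×2.5) = 16800·e^1.895 = 111763.
Phase 2 runs for 8.2 − 2.5 = 5.7 years at r = 0.115.
N(8.2) = 111763·e^(0.115×5.7) = 111763·e^0.6555 = 215267.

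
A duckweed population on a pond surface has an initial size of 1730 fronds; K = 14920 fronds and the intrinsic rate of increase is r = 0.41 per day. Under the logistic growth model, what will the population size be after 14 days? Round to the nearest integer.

14563 fronds

A = (K − N₀)/N₀ = (14920 − 1730)/1730 = 7.6243.
N(t) = K/(1 + A·e^(−rt)) = 14920/(1 + 7.6243×e^(−0.41×14)).
e^(−5.74) = 0.0032148; denominator = 1 + 7.6243×0.0032148 = 1.0245.
N = 14920/1.0245 = 14563.1.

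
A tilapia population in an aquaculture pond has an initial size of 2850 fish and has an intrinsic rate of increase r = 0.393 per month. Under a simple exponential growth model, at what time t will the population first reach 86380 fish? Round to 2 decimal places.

Set N₀·e^(rt) = 86380: e^(0.393·t) = 86380/2850 = 30.309.
0.393·t = ln(30.309) = 3.4114, so t = 3.4114/0.393 = 8.6805.

8.68 months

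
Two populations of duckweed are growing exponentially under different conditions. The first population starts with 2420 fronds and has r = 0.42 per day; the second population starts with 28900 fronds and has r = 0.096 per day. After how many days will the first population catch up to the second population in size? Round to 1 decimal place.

7.7 days

Set 2420·e^(0.42t) = 28900·e^(0.096t).
e^((0.42 − 0.096)t) = 28900/2420 → e^(0.324·t) = 11.942.
0.324·t = ln(11.942) = 2.4801, so t = 2.4801/0.324 = 7.6545.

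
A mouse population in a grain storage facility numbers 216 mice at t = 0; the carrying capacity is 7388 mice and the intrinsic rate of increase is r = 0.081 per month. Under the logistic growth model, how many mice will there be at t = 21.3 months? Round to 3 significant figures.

1070 mice

A = (K − N₀)/N₀ = (7388 − 216)/216 = 33.204.
N(t) = K/(1 + A·e^(−rt)) = 7388/(1 + 33.204×e^(−0.081×21.3)).
e^(−1.725) = 0.17812; denominator = 1 + 33.204×0.17812 = 6.9142.
N = 7388/6.9142 = 1068.52.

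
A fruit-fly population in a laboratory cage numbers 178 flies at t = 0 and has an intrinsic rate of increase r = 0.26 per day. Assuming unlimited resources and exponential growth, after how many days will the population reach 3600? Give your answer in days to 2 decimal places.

Set N₀·e^(rt) = 3600: e^(0.26·t) = 3600/178 = 20.225.
0.26·t = ln(20.225) = 3.0069, so t = 3.0069/0.26 = 11.565.

11.57 days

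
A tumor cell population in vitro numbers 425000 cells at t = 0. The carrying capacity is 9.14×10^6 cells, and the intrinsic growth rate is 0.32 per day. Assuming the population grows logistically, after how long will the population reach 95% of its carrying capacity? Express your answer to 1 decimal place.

18.6 days

A = (K − N₀)/N₀ = (9.14×10^6 − 425000)/425000 = 20.506.
Solve 9.14×10^6/(1 + 20.506·e^(−0.32t)) = 8.683×10^6: 1 + 20.506·e^(−0.32t) = 1.0526, so e^(−0.32t) = 0.00256666.
−0.32·t = ln(0.00256666) = -5.9652, so t = 5.9652/0.32 = 18.641.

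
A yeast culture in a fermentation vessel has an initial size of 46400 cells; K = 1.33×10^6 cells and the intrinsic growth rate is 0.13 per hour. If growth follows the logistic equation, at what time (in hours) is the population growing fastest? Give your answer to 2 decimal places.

Logistic growth is fastest at N = K/2 = 665000.
A = (K − N₀)/N₀ = 27.664. Set K/(1 + A·e^(−rt)) = K/2 → A·e^(−rt) = 1.
e^(−0.13t) = 1/27.664 = 0.0361483, so t = ln(27.664)/0.13 = 3.3201/0.13 = 25.539.

25.54 hours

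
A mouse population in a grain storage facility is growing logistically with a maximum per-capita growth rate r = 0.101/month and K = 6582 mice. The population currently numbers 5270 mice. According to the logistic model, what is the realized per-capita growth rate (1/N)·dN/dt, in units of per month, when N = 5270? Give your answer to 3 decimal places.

(1/N)·dN/dt = r(1 − N/K) = 0.101 × (1 − 5270/6582).
= 0.101 × 0.19933 = 0.020132.

0.020 per month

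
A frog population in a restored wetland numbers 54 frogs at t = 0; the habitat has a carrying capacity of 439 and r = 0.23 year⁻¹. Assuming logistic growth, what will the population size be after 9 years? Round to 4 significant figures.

231.1 frogs

A = (K − N₀)/N₀ = (439 − 54)/54 = 7.1296.
N(t) = K/(1 + A·e^(−rt)) = 439/(1 + 7.1296×e^(−0.23×9)).
e^(−2.07) = 0.12619; denominator = 1 + 7.1296×0.12619 = 1.8997.
N = 439/1.8997 = 231.094.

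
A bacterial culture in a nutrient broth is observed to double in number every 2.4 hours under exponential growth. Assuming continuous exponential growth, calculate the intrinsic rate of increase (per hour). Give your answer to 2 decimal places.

0.29 per hour

r = ln(2)/t_d = 0.6931/2.4 = 0.28881.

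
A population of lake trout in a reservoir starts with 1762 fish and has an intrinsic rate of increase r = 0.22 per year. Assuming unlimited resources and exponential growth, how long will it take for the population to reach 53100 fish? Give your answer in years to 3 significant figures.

15.5 years

Set N₀·e^(rt) = 53100: e^(0.22·t) = 53100/1762 = 30.136.
0.22·t = ln(30.136) = 3.4057, so t = 3.4057/0.22 = 15.481.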